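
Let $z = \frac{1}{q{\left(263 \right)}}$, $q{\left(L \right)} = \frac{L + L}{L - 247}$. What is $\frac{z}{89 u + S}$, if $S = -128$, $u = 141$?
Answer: $\frac{8}{3266723} \approx 2.4489 \cdot 10^{-6}$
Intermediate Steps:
$q{\left(L \right)} = \frac{2 L}{-247 + L}$
$z = \frac{8}{263}$ ($z = \frac{1}{2 \cdot 263 \frac{1}{-247 + 263}} = \frac{1}{2 \cdot 263 \cdot \frac{1}{16}} = \frac{1}{\frac{263}{8}} = \frac{8}{263} \approx 0.030418$)
$\frac{z}{89 u + S} = \frac{8}{263 \left(89 \cdot 141 - 128\right)} = \frac{8}{263 \left(12549 - 128\right)} = \frac{8}{263 \cdot 12421} = \frac{8}{263} \cdot \frac{1}{12421} = \frac{8}{3266723}$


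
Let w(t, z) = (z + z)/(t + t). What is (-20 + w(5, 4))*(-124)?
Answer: 11904/5 ≈ 2380.8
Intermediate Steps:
w(t, z) = z/t (w(t, z) = (2*z)/((2*t)) = (2*z)*(1/(2*t)) = z/t)
(-20 + w(5, 4))*(-124) = (-20 + 4/5)*(-124) = -96/5*(-124) = 11904/5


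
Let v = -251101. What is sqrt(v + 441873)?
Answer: 2*sqrt(47693) ≈ 436.77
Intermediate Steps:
sqrt(v + 441873) = sqrt(-251101 + 441873) = sqrt(190772) = 2*sqrt(47693)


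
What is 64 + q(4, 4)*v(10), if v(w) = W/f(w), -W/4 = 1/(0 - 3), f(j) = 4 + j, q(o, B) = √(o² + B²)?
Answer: 64 + 8*√2/21 ≈ 64.539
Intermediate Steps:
q(o, B) = √(B² + o²)
W = 4/3 (W = -4/(0 - 3) = -4/(-3) = -4*(-⅓) = 4/3 ≈ 1.3333)
v(w) = 4/(3*(4 + w))
64 + q(4, 4)*v(10) = 64 + √(4² + 4²)*(4/(3*(4 + 10))) = 64 + √(16 + 16)*((4/3)/14) = 64 + √32*((4/3)*(1/14)) = 64 + (4*√2)*(2/21) = 64 + 8*√2/21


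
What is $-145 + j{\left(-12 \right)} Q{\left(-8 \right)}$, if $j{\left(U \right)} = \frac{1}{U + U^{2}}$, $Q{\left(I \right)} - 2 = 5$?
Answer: $- \frac{19133}{132} \approx -144.95$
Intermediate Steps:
$Q{\left(I \right)} = 7$ ($Q{\left(I \right)} = 2 + 5 = 7$)
$-145 + j{\left(-12 \right)} Q{\left(-8 \right)} = -145 + \frac{1}{\left(-12\right) \left(1 - 12\right)} 7 = -145 + - \frac{1}{12 \left(-11\right)} 7 = -145 + \left(- \frac{1}{12}\right) \left(- \frac{1}{11}\right) 7 = -145 + \frac{1}{132} \cdot 7 = -145 + \frac{7}{132} = - \frac{19133}{132}$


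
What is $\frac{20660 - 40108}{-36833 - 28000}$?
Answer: $\frac{19448}{64833} \approx 0.29997$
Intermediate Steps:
$\frac{20660 - 40108}{-36833 - 28000} = - \frac{19448}{-64833} = \left(-19448\right) \left(- \frac{1}{64833}\right) = \frac{19448}{64833}$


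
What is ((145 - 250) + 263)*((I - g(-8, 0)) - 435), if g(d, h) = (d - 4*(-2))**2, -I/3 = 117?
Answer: -124188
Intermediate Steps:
I = -351 (I = -3*117 = -351)
g(d, h) = (8 + d)**2 (g(d, h) = (d + 8)**2 = (8 + d)**2)
((145 - 250) + 263)*((I - g(-8, 0)) - 435) = ((145 - 250) + 263)*((-351 - (8 - 8)**2) - 435) = (-105 + 263)*((-351 - 1*0**2) - 435) = 158*((-351 - 1*0) - 435) = 158*((-351 + 0) - 435) = 158*(-351 - 435) = 158*(-786) = -124188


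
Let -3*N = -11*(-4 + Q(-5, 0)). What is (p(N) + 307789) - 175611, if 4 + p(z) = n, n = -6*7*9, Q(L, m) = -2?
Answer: 131796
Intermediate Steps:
n = -378 (n = -42*9 = -378)
N = -22 (N = -(-11)*(-4 - 2)/3 = -(-11)*(-6)/3 = -1/3*66 = -22)
p(z) = -382 (p(z) = -4 - 378 = -382)
(p(N) + 307789) - 175611 = (-382 + 307789) - 175611 = 307407 - 175611 = 131796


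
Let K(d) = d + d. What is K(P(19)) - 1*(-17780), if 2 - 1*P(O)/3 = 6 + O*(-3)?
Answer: 18098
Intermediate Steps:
P(O) = -12 + 9*O (P(O) = 6 - 3*(6 + O*(-3)) = 6 - 3*(6 - 3*O) = 6 + (-18 + 9*O) = -12 + 9*O)
K(d) = 2*d
K(P(19)) - 1*(-17780) = 2*(-12 + 9*19) - 1*(-17780) = 2*(-12 + 171) + 17780 = 2*159 + 17780 = 318 + 17780 = 18098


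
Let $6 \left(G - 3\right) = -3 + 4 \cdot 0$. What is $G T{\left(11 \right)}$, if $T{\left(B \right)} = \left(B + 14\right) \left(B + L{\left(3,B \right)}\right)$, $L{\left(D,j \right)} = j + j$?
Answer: $\frac{4125}{2} \approx 2062.5$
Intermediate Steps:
$L{\left(D,j \right)} = 2 j$
$T{\left(B \right)} = 3 B \left(14 + B\right)$ ($T{\left(B \right)} = \left(B + 14\right) \left(B + 2 B\right) = \left(14 + B\right) 3 B = 3 B \left(14 + B\right)$)
$G = \frac{5}{2}$ ($G = 3 + \frac{-3 + 4 \cdot 0}{6} = 3 + \frac{-3 + 0}{6} = 3 + \frac{1}{6} \left(-3\right) = 3 - \frac{1}{2} = \frac{5}{2} \approx 2.5$)
$G T{\left(11 \right)} = \frac{5 \cdot 3 \cdot 11 \left(14 + 11\right)}{2} = \frac{5 \cdot 3 \cdot 11 \cdot 25}{2} = \frac{5}{2} \cdot 825 = \frac{4125}{2}$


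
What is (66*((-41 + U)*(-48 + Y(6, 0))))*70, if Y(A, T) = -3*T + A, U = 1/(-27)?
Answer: 23888480/3 ≈ 7.9628e+6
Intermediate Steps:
U = -1/27 ≈ -0.037037
Y(A, T) = A - 3*T
(66*((-41 + U)*(-48 + Y(6, 0))))*70 = (66*((-41 - 1/27)*(-48 + (6 - 3*0))))*70 = (66*(-1108*(-48 + (6 + 0))/27))*70 = (66*(-1108*(-48 + 6)/27))*70 = (66*(-1108/27*(-42)))*70 = (66*(15512/9))*70 = (341264/3)*70 = 23888480/3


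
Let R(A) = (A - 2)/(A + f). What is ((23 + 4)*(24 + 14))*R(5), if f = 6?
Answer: 3078/11 ≈ 279.82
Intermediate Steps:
R(A) = (-2 + A)/(6 + A) (R(A) = (A - 2)/(A + 6) = (-2 + A)/(6 + A))
((23 + 4)*(24 + 14))*R(5) = ((23 + 4)*(24 + 14))*((-2 + 5)/(6 + 5)) = (27*38)*(3/11) = 1026*((1/11)*3) = 1026*(3/11) = 3078/11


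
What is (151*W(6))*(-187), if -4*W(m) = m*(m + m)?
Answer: 508266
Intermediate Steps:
W(m) = -m²/2 (W(m) = -m*(m + m)/4 = -m*2*m/4 = -m²/2)
(151*W(6))*(-187) = (151*(-½*6²))*(-187) = (151*(-½*36))*(-187) = (151*(-18))*(-187) = -2718*(-187) = 508266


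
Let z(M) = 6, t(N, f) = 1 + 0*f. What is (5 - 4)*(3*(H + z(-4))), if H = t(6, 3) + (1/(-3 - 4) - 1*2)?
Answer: 102/7 ≈ 14.571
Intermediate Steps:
t(N, f) = 1 (t(N, f) = 1 + 0 = 1)
H = -8/7 (H = 1 + (1/(-3 - 4) - 1*2) = 1 + (1/(-7) - 2) = 1 + (-⅐ - 2) = 1 - 15/7 = -8/7 ≈ -1.1429)
(5 - 4)*(3*(H + z(-4))) = (5 - 4)*(3*(-8/7 + 6)) = 1*(3*(34/7)) = 1*(102/7) = 102/7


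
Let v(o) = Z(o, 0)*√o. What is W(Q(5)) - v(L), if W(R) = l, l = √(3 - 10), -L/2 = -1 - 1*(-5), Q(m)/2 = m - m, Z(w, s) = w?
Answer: I*(√7 + 16*√2) ≈ 25.273*I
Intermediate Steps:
Q(m) = 0 (Q(m) = 2*(m - m) = 2*0 = 0)
L = -8 (L = -2*(-1 - 1*(-5)) = -2*(-1 + 5) = -2*4 = -8)
l = I*√7 (l = √(-7) = I*√7 ≈ 2.6458*I)
W(R) = I*√7
v(o) = o^(3/2) (v(o) = o*√o = o^(3/2))
W(Q(5)) - v(L) = I*√7 - (-8)^(3/2) = I*√7 - (-16)*I*√2 = I*√7 + 16*I*√2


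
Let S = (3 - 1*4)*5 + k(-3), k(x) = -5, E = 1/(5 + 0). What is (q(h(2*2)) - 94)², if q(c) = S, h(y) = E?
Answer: 10816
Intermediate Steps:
E = ⅕ (E = 1/5 = ⅕ ≈ 0.20000)
h(y) = ⅕
S = -10 (S = (3 - 1*4)*5 - 5 = (3 - 4)*5 - 5 = -1*5 - 5 = -5 - 5 = -10)
q(c) = -10
(q(h(2*2)) - 94)² = (-10 - 94)² = (-104)² = 10816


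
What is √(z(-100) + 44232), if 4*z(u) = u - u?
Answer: 2*√11058 ≈ 210.31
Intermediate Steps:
z(u) = 0 (z(u) = (u - u)/4 = (¼)*0 = 0)
√(z(-100) + 44232) = √(0 + 44232) = √44232 = 2*√11058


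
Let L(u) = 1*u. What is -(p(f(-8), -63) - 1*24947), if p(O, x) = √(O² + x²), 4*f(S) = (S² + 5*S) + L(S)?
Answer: 24947 - √3985 ≈ 24884.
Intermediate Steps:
L(u) = u
f(S) = S²/4 + 3*S/2 (f(S) = ((S² + 5*S) + S)/4 = (S² + 6*S)/4 = S²/4 + 3*S/2)
-(p(f(-8), -63) - 1*24947) = -(√(((¼)*(-8)*(6 - 8))² + (-63)²) - 1*24947) = -(√(((¼)*(-8)*(-2))² + 3969) - 24947) = -(√(4² + 3969) - 24947) = -(√(16 + 3969) - 24947) = -(√3985 - 24947) = -(-24947 + √3985) = 24947 - √3985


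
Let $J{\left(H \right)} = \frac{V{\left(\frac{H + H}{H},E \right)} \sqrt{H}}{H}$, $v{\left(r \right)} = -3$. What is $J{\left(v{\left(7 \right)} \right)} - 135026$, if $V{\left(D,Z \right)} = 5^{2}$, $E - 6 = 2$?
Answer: $-135026 - \frac{25 i \sqrt{3}}{3} \approx -1.3503 \cdot 10^{5} - 14.434 i$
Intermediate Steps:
$E = 8$ ($E = 6 + 2 = 8$)
$V{\left(D,Z \right)} = 25$
$J{\left(H \right)} = \frac{25}{\sqrt{H}}$ ($J{\left(H \right)} = \frac{25 \sqrt{H}}{H} = \frac{25}{\sqrt{H}}$)
$J{\left(v{\left(7 \right)} \right)} - 135026 = \frac{25}{i \sqrt{3}} - 135026 = 25 \left(- \frac{i \sqrt{3}}{3}\right) - 135026 = - \frac{25 i \sqrt{3}}{3} - 135026 = -135026 - \frac{25 i \sqrt{3}}{3}$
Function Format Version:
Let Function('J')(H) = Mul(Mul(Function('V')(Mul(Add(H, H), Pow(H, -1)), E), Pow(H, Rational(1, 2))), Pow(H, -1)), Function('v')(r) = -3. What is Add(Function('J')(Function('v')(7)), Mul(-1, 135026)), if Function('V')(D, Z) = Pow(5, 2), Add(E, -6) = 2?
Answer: Add(-135026, Mul(Rational(-25, 3), I, Pow(3, Rational(1, 2)))) ≈ Add(-1.3503e+5, Mul(-14.434, I))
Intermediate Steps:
E = 8 (E = Add(6, 2) = 8)
Function('V')(D, Z) = 25
Function('J')(H) = Mul(25, Pow(H, Rational(-1, 2))) (Function('J')(H) = Mul(Mul(25, Pow(H, Rational(1, 2))), Pow(H, -1)) = Mul(25, Pow(H, Rational(-1, 2))))
Add(Function('J')(Function('v')(7)), Mul(-1, 135026)) = Add(Mul(25, Pow(-3, Rational(-1, 2))), Mul(-1, 135026)) = Add(Mul(25, Mul(Rational(-1, 3), I, Pow(3, Rational(1, 2)))), -135026) = Add(Mul(Rational(-25, 3), I, Pow(3, Rational(1, 2))), -135026) = Add(-135026, Mul(Rational(-25, 3), I, Pow(3, Rational(1, 2))))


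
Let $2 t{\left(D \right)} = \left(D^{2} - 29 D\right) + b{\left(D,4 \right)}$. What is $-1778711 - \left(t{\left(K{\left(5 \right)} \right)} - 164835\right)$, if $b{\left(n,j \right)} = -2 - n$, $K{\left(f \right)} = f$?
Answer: $- \frac{3227625}{2} \approx -1.6138 \cdot 10^{6}$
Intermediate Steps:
$t{\left(D \right)} = -1 + \frac{D^{2}}{2} - 15 D$ ($t{\left(D \right)} = \frac{\left(D^{2} - 29 D\right) - \left(2 + D\right)}{2} = \frac{-2 + D^{2} - 30 D}{2} = -1 + \frac{D^{2}}{2} - 15 D$)
$-1778711 - \left(t{\left(K{\left(5 \right)} \right)} - 164835\right) = -1778711 - \left(\left(-1 + \frac{5^{2}}{2} - 75\right) - 164835\right) = -1778711 - \left(\left(-1 + \frac{1}{2} \cdot 25 - 75\right) - 164835\right) = -1778711 - \left(\left(-1 + \frac{25}{2} - 75\right) - 164835\right) = -1778711 - \left(- \frac{127}{2} - 164835\right) = -1778711 - - \frac{329797}{2} = -1778711 + \frac{329797}{2} = - \frac{3227625}{2}$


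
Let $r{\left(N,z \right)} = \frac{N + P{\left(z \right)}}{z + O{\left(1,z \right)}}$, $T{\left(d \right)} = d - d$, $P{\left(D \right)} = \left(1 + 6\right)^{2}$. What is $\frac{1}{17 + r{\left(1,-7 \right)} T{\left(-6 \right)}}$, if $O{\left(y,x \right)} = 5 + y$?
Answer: $\frac{1}{17} \approx 0.058824$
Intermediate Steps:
$P{\left(D \right)} = 49$ ($P{\left(D \right)} = 7^{2} = 49$)
$T{\left(d \right)} = 0$
$r{\left(N,z \right)} = \frac{49 + N}{6 + z}$ ($r{\left(N,z \right)} = \frac{N + 49}{z + \left(5 + 1\right)} = \frac{49 + N}{z + 6} = \frac{49 + N}{6 + z}$)
$\frac{1}{17 + r{\left(1,-7 \right)} T{\left(-6 \right)}} = \frac{1}{17 + \frac{49 + 1}{6 - 7} \cdot 0} = \frac{1}{17 + \frac{1}{-1} \cdot 50 \cdot 0} = \frac{1}{17 + \left(-1\right) 50 \cdot 0} = \frac{1}{17 - 0} = \frac{1}{17 + 0} = \frac{1}{17}$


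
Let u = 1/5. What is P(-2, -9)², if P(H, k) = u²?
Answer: 1/625 ≈ 0.0016000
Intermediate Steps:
u = ⅕ (u = 1*(⅕) = ⅕ ≈ 0.20000)
P(H, k) = 1/25 (P(H, k) = (⅕)² = 1/25)
P(-2, -9)² = (1/25)² = 1/625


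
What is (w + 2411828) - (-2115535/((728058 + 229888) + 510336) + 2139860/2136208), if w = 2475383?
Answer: 100848757655085363/20635235228 ≈ 4.8872e+6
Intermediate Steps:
(w + 2411828) - (-2115535/((728058 + 229888) + 510336) + 2139860/2136208) = (2475383 + 2411828) - (-2115535/((728058 + 229888) + 510336) + 2139860/2136208) = 4887211 - (-2115535/(957946 + 510336) + 2139860*(1/2136208)) = 4887211 - (-2115535/1468282 + 534965/534052) = 4887211 - 1*(-9061216255/20635235228) = 4887211 + 9061216255/20635235228 = 100848757655085363/20635235228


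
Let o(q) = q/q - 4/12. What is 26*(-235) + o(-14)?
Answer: -18328/3 ≈ -6109.3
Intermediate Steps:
o(q) = 2/3 (o(q) = 1 - 4*1/12 = 1 - 1/3 = 2/3)
26*(-235) + o(-14) = 26*(-235) + 2/3 = -6110 + 2/3 = -18328/3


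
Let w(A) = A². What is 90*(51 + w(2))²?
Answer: 272250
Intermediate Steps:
90*(51 + w(2))² = 90*(51 + 2²)² = 90*(51 + 4)² = 90*55² = 90*3025 = 272250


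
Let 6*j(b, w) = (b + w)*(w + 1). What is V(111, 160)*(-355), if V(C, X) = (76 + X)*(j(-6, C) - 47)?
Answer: -160271140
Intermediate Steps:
j(b, w) = (1 + w)*(b + w)/6 (j(b, w) = ((b + w)*(w + 1))/6 = ((b + w)*(1 + w))/6 = ((1 + w)*(b + w))/6 = (1 + w)*(b + w)/6)
V(C, X) = (76 + X)*(-48 - 5*C/6 + C²/6) (V(C, X) = (76 + X)*(((⅙)*(-6) + C/6 + C²/6 + (⅙)*(-6)*C) - 47) = (76 + X)*((-1 + C/6 + C²/6 - C) - 47) = (76 + X)*((-1 - 5*C/6 + C²/6) - 47) = (76 + X)*(-48 - 5*C/6 + C²/6))
V(111, 160)*(-355) = (-3648 - 47*160 - 190/3*111 + (38/3)*111² - ⅙*160*(6 - 1*111² + 5*111))*(-355) = (-3648 - 7520 - 7030 + (38/3)*12321 - ⅙*160*(6 - 1*12321 + 555))*(-355) = (-3648 - 7520 - 7030 + 156066 - ⅙*160*(6 - 12321 + 555))*(-355) = (-3648 - 7520 - 7030 + 156066 - ⅙*160*(-11760))*(-355) = (-3648 - 7520 - 7030 + 156066 + 313600)*(-355) = 451468*(-355) = -160271140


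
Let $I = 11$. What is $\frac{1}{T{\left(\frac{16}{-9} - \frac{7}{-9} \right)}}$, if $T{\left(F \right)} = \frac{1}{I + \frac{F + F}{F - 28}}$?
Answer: $\frac{321}{29} \approx 11.069$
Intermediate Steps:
$T{\left(F \right)} = \frac{1}{11 + \frac{2 F}{-28 + F}}$ ($T{\left(F \right)} = \frac{1}{11 + \frac{F + F}{F - 28}} = \frac{1}{11 + \frac{2 F}{-28 + F}}$)
$\frac{1}{T{\left(\frac{16}{-9} - \frac{7}{-9} \right)}} = \frac{1}{\frac{1}{-308 + 13 \left(\frac{16}{-9} - \frac{7}{-9}\right)} \left(-28 + \left(\frac{16}{-9} - \frac{7}{-9}\right)\right)} = \frac{1}{\frac{1}{-308 + 13 \left(16 \left(- \frac{1}{9}\right) - - \frac{7}{9}\right)} \left(-28 + \left(16 \left(- \frac{1}{9}\right) - - \frac{7}{9}\right)\right)} = \frac{1}{\frac{1}{-308 + 13 \left(- \frac{16}{9} + \frac{7}{9}\right)} \left(-28 + \left(- \frac{16}{9} + \frac{7}{9}\right)\right)} = \frac{1}{\frac{1}{-308 + 13 \left(-1\right)} \left(-28 - 1\right)} = \frac{1}{\frac{1}{-308 - 13} \left(-29\right)} = \frac{1}{\frac{1}{-321} \left(-29\right)} = \frac{1}{\left(- \frac{1}{321}\right) \left(-29\right)} = \frac{1}{\frac{29}{321}} = \frac{321}{29}$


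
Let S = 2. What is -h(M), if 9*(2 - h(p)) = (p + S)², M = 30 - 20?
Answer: 14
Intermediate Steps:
M = 10
h(p) = 2 - (2 + p)²/9 (h(p) = 2 - (p + 2)²/9 = 2 - (2 + p)²/9)
-h(M) = -(2 - (2 + 10)²/9) = -(2 - ⅑*12²) = -(2 - ⅑*144) = -(2 - 16) = -1*(-14) = 14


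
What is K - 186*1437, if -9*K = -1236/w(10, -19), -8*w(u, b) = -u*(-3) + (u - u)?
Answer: -12029338/45 ≈ -2.6732e+5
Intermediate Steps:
w(u, b) = -3*u/8 (w(u, b) = -(-u*(-3) + (u - u))/8 = -(3*u + 0)/8 = -3*u/8)
K = -1648/45 (K = -(-412)/(3*((-3/8*10))) = -(-412)/(3*(-15/4)) = -(-412)*(-4)/(3*15) = -⅑*1648/5 = -1648/45 ≈ -36.622)
K - 186*1437 = -1648/45 - 186*1437 = -1648/45 - 267282 = -12029338/45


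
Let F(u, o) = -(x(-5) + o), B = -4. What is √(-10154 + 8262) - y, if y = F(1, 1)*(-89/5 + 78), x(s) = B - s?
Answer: 602/5 + 2*I*√473 ≈ 120.4 + 43.497*I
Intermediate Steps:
x(s) = -4 - s
F(u, o) = -1 - o (F(u, o) = -((-4 - 1*(-5)) + o) = -((-4 + 5) + o) = -(1 + o) = -1 - o)
y = -602/5 (y = (-1 - 1*1)*(-89/5 + 78) = (-1 - 1)*(-89*⅕ + 78) = -2*(-89/5 + 78) = -2*301/5 = -602/5 ≈ -120.40)
√(-10154 + 8262) - y = √(-10154 + 8262) - 1*(-602/5) = √(-1892) + 602/5 = 2*I*√473 + 602/5 = 602/5 + 2*I*√473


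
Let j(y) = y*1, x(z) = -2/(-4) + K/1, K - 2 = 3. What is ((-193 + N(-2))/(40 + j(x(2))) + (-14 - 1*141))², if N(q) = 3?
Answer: 209815225/8281 ≈ 25337.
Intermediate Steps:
K = 5 (K = 2 + 3 = 5)
x(z) = 11/2 (x(z) = -2/(-4) + 5/1 = -2*(-¼) + 5*1 = ½ + 5 = 11/2)
j(y) = y
((-193 + N(-2))/(40 + j(x(2))) + (-14 - 1*141))² = ((-193 + 3)/(40 + 11/2) + (-14 - 1*141))² = (-190/91/2 + (-14 - 141))² = (-190*2/91 - 155)² = (-380/91 - 155)² = (-14485/91)² = 209815225/8281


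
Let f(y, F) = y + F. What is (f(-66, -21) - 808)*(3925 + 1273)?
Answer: -4652210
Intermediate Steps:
f(y, F) = F + y
(f(-66, -21) - 808)*(3925 + 1273) = ((-21 - 66) - 808)*(3925 + 1273) = (-87 - 808)*5198 = -895*5198 = -4652210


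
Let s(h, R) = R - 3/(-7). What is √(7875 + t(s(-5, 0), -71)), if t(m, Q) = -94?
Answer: √7781 ≈ 88.210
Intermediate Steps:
s(h, R) = 3/7 + R (s(h, R) = R - 3*(-1)/7 = R - 1*(-3/7) = R + 3/7 = 3/7 + R)
√(7875 + t(s(-5, 0), -71)) = √(7875 - 94) = √7781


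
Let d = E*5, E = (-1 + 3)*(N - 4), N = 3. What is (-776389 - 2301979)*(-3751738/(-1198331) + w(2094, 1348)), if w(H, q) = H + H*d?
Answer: 69509531856361984/1198331 ≈ 5.8005e+10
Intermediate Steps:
E = -2 (E = (-1 + 3)*(3 - 4) = 2*(-1) = -2)
d = -10 (d = -2*5 = -10)
w(H, q) = -9*H (w(H, q) = H + H*(-10) = H - 10*H = -9*H)
(-776389 - 2301979)*(-3751738/(-1198331) + w(2094, 1348)) = (-776389 - 2301979)*(-3751738/(-1198331) - 9*2094) = -3078368*(-3751738*(-1/1198331) - 18846) = -3078368*(3751738/1198331 - 18846) = -3078368*(-22579994288/1198331) = 69509531856361984/1198331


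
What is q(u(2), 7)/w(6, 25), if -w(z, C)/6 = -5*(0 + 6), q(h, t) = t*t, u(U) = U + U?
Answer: 49/180 ≈ 0.27222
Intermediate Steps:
u(U) = 2*U
q(h, t) = t²
w(z, C) = 180 (w(z, C) = -(-30)*(0 + 6) = -(-30)*6 = -6*(-30) = 180)
q(u(2), 7)/w(6, 25) = 7²/180 = 49*(1/180) = 49/180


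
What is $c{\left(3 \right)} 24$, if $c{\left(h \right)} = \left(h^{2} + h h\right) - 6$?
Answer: $288$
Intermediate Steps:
$c{\left(h \right)} = -6 + 2 h^{2}$ ($c{\left(h \right)} = \left(h^{2} + h^{2}\right) - 6 = 2 h^{2} - 6 = -6 + 2 h^{2}$)
$c{\left(3 \right)} 24 = \left(-6 + 2 \cdot 3^{2}\right) 24 = \left(-6 + 2 \cdot 9\right) 24 = \left(-6 + 18\right) 24 = 12 \cdot 24 = 288$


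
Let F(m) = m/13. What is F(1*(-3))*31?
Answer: -93/13 ≈ -7.1538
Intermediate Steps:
F(m) = m/13 (F(m) = m*(1/13) = m/13)
F(1*(-3))*31 = ((1*(-3))/13)*31 = ((1/13)*(-3))*31 = -3/13*31 = -93/13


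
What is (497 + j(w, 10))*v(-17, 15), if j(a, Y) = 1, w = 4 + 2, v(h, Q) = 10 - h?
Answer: 13446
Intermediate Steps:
w = 6
(497 + j(w, 10))*v(-17, 15) = (497 + 1)*(10 - 1*(-17)) = 498*(10 + 17) = 498*27 = 13446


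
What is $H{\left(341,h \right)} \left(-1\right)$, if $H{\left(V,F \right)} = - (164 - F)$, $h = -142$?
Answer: $306$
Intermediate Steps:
$H{\left(V,F \right)} = -164 + F$
$H{\left(341,h \right)} \left(-1\right) = \left(-164 - 142\right) \left(-1\right) = \left(-306\right) \left(-1\right) = 306$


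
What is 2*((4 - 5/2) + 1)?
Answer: 5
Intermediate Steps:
2*((4 - 5/2) + 1) = 2*(3/2 + 1) = 2*(5/2) = 5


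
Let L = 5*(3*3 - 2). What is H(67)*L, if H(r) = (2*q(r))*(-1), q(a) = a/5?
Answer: -938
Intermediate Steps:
q(a) = a/5 (q(a) = a*(⅕) = a/5)
H(r) = -2*r/5 (H(r) = (2*(r/5))*(-1) = (2*r/5)*(-1) = -2*r/5)
L = 35 (L = 5*(9 - 2) = 5*7 = 35)
H(67)*L = -⅖*67*35 = -134/5*35 = -938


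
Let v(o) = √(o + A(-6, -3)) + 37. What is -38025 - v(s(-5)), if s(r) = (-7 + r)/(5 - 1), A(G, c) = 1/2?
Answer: -38062 - I*√10/2 ≈ -38062.0 - 1.5811*I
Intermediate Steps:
A(G, c) = ½
s(r) = -7/4 + r/4 (s(r) = (-7 + r)/4 = (-7 + r)*(¼) = -7/4 + r/4)
v(o) = 37 + √(½ + o) (v(o) = √(o + ½) + 37 = √(½ + o) + 37 = 37 + √(½ + o))
-38025 - v(s(-5)) = -38025 - (37 + √(2 + 4*(-7/4 + (¼)*(-5)))/2) = -38025 - (37 + √(2 + 4*(-7/4 - 5/4))/2) = -38025 - (37 + √(2 + 4*(-3))/2) = -38025 - (37 + √(2 - 12)/2) = -38025 - (37 + √(-10)/2) = -38025 - (37 + (I*√10)/2) = -38025 - (37 + I*√10/2) = -38025 + (-37 - I*√10/2) = -38062 - I*√10/2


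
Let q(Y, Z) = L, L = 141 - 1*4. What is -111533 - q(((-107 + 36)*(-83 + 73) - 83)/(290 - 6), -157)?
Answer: -111670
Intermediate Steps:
L = 137 (L = 141 - 4 = 137)
q(Y, Z) = 137
-111533 - q(((-107 + 36)*(-83 + 73) - 83)/(290 - 6), -157) = -111533 - 1*137 = -111533 - 137 = -111670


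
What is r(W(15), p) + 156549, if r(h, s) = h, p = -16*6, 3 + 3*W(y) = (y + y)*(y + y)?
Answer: 156848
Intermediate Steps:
W(y) = -1 + 4*y²/3 (W(y) = -1 + ((y + y)*(y + y))/3 = -1 + ((2*y)*(2*y))/3 = -1 + (4*y²)/3 = -1 + 4*y²/3)
p = -96
r(W(15), p) + 156549 = (-1 + (4/3)*15²) + 156549 = (-1 + (4/3)*225) + 156549 = (-1 + 300) + 156549 = 299 + 156549 = 156848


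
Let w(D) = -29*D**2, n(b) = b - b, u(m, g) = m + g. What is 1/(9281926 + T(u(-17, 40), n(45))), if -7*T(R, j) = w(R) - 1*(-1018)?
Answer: 7/64987805 ≈ 1.0771e-7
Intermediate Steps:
u(m, g) = g + m
n(b) = 0
T(R, j) = -1018/7 + 29*R**2/7 (T(R, j) = -(-29*R**2 - 1*(-1018))/7 = -(-29*R**2 + 1018)/7 = -(1018 - 29*R**2)/7 = -1018/7 + 29*R**2/7)
1/(9281926 + T(u(-17, 40), n(45))) = 1/(9281926 + (-1018/7 + 29*(40 - 17)**2/7)) = 1/(9281926 + (-1018/7 + (29/7)*23**2)) = 1/(9281926 + (-1018/7 + (29/7)*529)) = 1/(9281926 + (-1018/7 + 15341/7)) = 1/(9281926 + 14323/7) = 1/(64987805/7) = 7/64987805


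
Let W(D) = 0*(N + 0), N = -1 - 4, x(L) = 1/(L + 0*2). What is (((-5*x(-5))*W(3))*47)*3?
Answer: 0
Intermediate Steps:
x(L) = 1/L (x(L) = 1/(L + 0) = 1/L)
N = -5
W(D) = 0 (W(D) = 0*(-5 + 0) = 0*(-5) = 0)
(((-5*x(-5))*W(3))*47)*3 = ((-5/(-5)*0)*47)*3 = ((-5*(-1/5)*0)*47)*3 = ((1*0)*47)*3 = (0*47)*3 = 0*3 = 0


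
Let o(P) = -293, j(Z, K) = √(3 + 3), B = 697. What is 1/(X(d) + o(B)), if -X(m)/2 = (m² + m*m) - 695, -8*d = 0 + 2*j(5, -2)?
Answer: 2/2191 ≈ 0.00091283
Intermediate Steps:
j(Z, K) = √6
d = -√6/4 (d = -(0 + 2*√6)/8 = -√6/4 ≈ -0.61237)
X(m) = 1390 - 4*m² (X(m) = -2*((m² + m*m) - 695) = -2*((m² + m²) - 695) = -2*(2*m² - 695) = -2*(-695 + 2*m²) = 1390 - 4*m²)
1/(X(d) + o(B)) = 1/((1390 - 4*(-√6/4)²) - 293) = 1/((1390 - 4*3/8) - 293) = 1/((1390 - 3/2) - 293) = 1/(2777/2 - 293) = 1/(2191/2) = 2/2191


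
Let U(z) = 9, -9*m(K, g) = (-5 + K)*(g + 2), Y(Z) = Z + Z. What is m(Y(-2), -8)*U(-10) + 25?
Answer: -29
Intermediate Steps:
Y(Z) = 2*Z
m(K, g) = -(-5 + K)*(2 + g)/9 (m(K, g) = -(-5 + K)*(g + 2)/9 = -(-5 + K)*(2 + g)/9)
m(Y(-2), -8)*U(-10) + 25 = (10/9 - 4*(-2)/9 + (5/9)*(-8) - ⅑*2*(-2)*(-8))*9 + 25 = (10/9 - 2/9*(-4) - 40/9 - ⅑*(-4)*(-8))*9 + 25 = (10/9 + 8/9 - 40/9 - 32/9)*9 + 25 = -6*9 + 25 = -54 + 25 = -29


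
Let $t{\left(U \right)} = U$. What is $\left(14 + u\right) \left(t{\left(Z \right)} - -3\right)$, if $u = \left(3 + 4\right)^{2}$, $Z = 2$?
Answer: $315$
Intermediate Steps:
$u = 49$ ($u = 7^{2} = 49$)
$\left(14 + u\right) \left(t{\left(Z \right)} - -3\right) = \left(14 + 49\right) \left(2 - -3\right) = 63 \left(2 + 3\right) = 63 \cdot 5 = 315$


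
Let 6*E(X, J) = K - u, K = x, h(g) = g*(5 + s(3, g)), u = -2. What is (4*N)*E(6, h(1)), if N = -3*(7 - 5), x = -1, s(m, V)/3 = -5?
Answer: -4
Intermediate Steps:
s(m, V) = -15 (s(m, V) = 3*(-5) = -15)
h(g) = -10*g (h(g) = g*(5 - 15) = g*(-10) = -10*g)
K = -1
E(X, J) = 1/6 (E(X, J) = (-1 - 1*(-2))/6 = (-1 + 2)/6 = (1/6)*1 = 1/6)
N = -6 (N = -3*2 = -6)
(4*N)*E(6, h(1)) = (4*(-6))*(1/6) = -24*1/6 = -4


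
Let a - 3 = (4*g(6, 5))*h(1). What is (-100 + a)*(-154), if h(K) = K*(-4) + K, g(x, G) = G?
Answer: 24178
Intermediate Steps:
h(K) = -3*K (h(K) = -4*K + K = -3*K)
a = -57 (a = 3 + (4*5)*(-3*1) = 3 + 20*(-3) = 3 - 60 = -57)
(-100 + a)*(-154) = (-100 - 57)*(-154) = -157*(-154) = 24178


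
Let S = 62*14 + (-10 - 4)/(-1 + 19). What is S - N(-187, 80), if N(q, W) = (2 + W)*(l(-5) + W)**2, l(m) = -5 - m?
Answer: -4715395/9 ≈ -5.2393e+5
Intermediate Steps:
S = 7805/9 (S = 868 - 14/18 = 868 - 14*1/18 = 868 - 7/9 = 7805/9 ≈ 867.22)
N(q, W) = W**2*(2 + W) (N(q, W) = (2 + W)*((-5 - 1*(-5)) + W)**2 = (2 + W)*((-5 + 5) + W)**2 = (2 + W)*(0 + W)**2 = (2 + W)*W**2 = W**2*(2 + W))
S - N(-187, 80) = 7805/9 - 80**2*(2 + 80) = 7805/9 - 6400*82 = 7805/9 - 1*524800 = 7805/9 - 524800 = -4715395/9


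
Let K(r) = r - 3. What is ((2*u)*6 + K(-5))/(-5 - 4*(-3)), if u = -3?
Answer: -44/7 ≈ -6.2857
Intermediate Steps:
K(r) = -3 + r
((2*u)*6 + K(-5))/(-5 - 4*(-3)) = ((2*(-3))*6 + (-3 - 5))/(-5 - 4*(-3)) = (-6*6 - 8)/(-5 + 12) = (-36 - 8)/7 = -44*⅐ = -44/7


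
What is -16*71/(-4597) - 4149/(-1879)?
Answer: 21207497/8637763 ≈ 2.4552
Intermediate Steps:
-16*71/(-4597) - 4149/(-1879) = -1136*(-1/4597) - 4149*(-1/1879) = 1136/4597 + 4149/1879 = 21207497/8637763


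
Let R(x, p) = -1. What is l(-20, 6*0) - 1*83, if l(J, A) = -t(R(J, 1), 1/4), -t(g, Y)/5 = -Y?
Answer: -337/4 ≈ -84.250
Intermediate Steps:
t(g, Y) = 5*Y (t(g, Y) = -(-5)*Y = 5*Y)
l(J, A) = -5/4
l(-20, 6*0) - 1*83 = -5/4 - 1*83 = -5/4 - 83 = -337/4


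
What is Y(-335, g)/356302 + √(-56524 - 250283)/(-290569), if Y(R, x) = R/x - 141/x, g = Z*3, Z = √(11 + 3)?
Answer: -17*√14/534453 - I*√306807/290569 ≈ -0.00011902 - 0.0019063*I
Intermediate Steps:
Z = √14 ≈ 3.7417
g = 3*√14 (g = √14*3 = 3*√14 ≈ 11.225)
Y(R, x) = -141/x + R/x
Y(-335, g)/356302 + √(-56524 - 250283)/(-290569) = ((-141 - 335)/((3*√14)))/356302 + √(-56524 - 250283)/(-290569) = ((√14/42)*(-476))*(1/356302) + √(-306807)*(-1/290569) = -34*√14/3*(1/356302) + (I*√306807)*(-1/290569) = -17*√14/534453 - I*√306807/290569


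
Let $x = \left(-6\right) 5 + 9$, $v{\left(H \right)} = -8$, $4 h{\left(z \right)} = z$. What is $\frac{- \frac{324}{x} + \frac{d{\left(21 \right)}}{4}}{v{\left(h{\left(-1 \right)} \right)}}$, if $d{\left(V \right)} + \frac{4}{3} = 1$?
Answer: $- \frac{1289}{672} \approx -1.9182$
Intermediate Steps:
$d{\left(V \right)} = - \frac{1}{3}$ ($d{\left(V \right)} = - \frac{4}{3} + 1 = - \frac{1}{3}$)
$h{\left(z \right)} = \frac{z}{4}$
$x = -21$ ($x = -30 + 9 = -21$)
$\frac{- \frac{324}{x} + \frac{d{\left(21 \right)}}{4}}{v{\left(h{\left(-1 \right)} \right)}} = \frac{- \frac{324}{-21} - \frac{1}{3 \cdot 4}}{-8} = \left(\left(-324\right) \left(- \frac{1}{21}\right) - \frac{1}{12}\right) \left(- \frac{1}{8}\right) = \left(\frac{108}{7} - \frac{1}{12}\right) \left(- \frac{1}{8}\right) = \frac{1289}{84} \left(- \frac{1}{8}\right) = - \frac{1289}{672}$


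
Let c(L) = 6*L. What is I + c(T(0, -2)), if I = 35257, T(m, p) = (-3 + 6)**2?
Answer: 35311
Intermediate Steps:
T(m, p) = 9 (T(m, p) = 3**2 = 9)
I + c(T(0, -2)) = 35257 + 6*9 = 35257 + 54 = 35311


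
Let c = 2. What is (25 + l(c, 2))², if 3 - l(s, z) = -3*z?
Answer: 1156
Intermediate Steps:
l(s, z) = 3 + 3*z (l(s, z) = 3 - (-3)*z = 3 + 3*z)
(25 + l(c, 2))² = (25 + (3 + 3*2))² = (25 + (3 + 6))² = (25 + 9)² = 34² = 1156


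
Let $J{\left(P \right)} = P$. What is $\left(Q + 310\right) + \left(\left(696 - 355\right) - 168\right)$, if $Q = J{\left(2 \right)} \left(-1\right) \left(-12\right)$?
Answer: $507$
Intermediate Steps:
$Q = 24$ ($Q = 2 \left(-1\right) \left(-12\right) = \left(-2\right) \left(-12\right) = 24$)
$\left(Q + 310\right) + \left(\left(696 - 355\right) - 168\right) = \left(24 + 310\right) + \left(\left(696 - 355\right) - 168\right) = 334 + \left(\left(696 - 355\right) - 168\right) = 334 + \left(341 - 168\right) = 334 + 173 = 507$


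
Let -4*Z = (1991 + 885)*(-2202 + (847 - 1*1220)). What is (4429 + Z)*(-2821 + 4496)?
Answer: 3108555450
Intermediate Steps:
Z = 1851425 (Z = -(1991 + 885)*(-2202 + (847 - 1*1220))/4 = -719*(-2202 + (847 - 1220)) = -719*(-2202 - 373) = -719*(-2575) = -1/4*(-7405700) = 1851425)
(4429 + Z)*(-2821 + 4496) = (4429 + 1851425)*(-2821 + 4496) = 1855854*1675 = 3108555450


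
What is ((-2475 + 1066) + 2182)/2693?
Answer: 773/2693 ≈ 0.28704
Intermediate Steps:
((-2475 + 1066) + 2182)/2693 = (-1409 + 2182)*(1/2693) = 773*(1/2693) = 773/2693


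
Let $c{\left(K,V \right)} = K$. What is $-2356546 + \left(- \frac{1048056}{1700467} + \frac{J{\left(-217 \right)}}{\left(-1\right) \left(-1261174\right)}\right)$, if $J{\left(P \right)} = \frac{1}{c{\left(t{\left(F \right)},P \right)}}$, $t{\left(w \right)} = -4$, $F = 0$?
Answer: $- \frac{20215255916322878915}{8578339073032} \approx -2.3565 \cdot 10^{6}$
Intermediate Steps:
$J{\left(P \right)} = - \frac{1}{4}$ ($J{\left(P \right)} = \frac{1}{-4} = - \frac{1}{4}$)
$-2356546 + \left(- \frac{1048056}{1700467} + \frac{J{\left(-217 \right)}}{\left(-1\right) \left(-1261174\right)}\right) = -2356546 - \left(\frac{1}{5044696} + \frac{1048056}{1700467}\right) = -2356546 - \left(\frac{1048056}{1700467} + \frac{1}{4 \cdot 1261174}\right) = -2356546 - \frac{5287125611443}{8578339073032} = - \frac{20215255916322878915}{8578339073032}$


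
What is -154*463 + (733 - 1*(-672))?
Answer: -69897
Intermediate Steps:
-154*463 + (733 - 1*(-672)) = -71302 + (733 + 672) = -71302 + 1405 = -69897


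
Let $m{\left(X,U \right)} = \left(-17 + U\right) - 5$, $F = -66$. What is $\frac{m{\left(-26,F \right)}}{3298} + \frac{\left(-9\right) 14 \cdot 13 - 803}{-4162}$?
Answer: $\frac{3842081}{6863138} \approx 0.55981$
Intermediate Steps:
$m{\left(X,U \right)} = -22 + U$
$\frac{m{\left(-26,F \right)}}{3298} + \frac{\left(-9\right) 14 \cdot 13 - 803}{-4162} = \frac{-22 - 66}{3298} + \frac{\left(-9\right) 14 \cdot 13 - 803}{-4162} = \left(-88\right) \frac{1}{3298} + \left(\left(-126\right) 13 - 803\right) \left(- \frac{1}{4162}\right) = - \frac{44}{1649} + \left(-1638 - 803\right) \left(- \frac{1}{4162}\right) = - \frac{44}{1649} - - \frac{2441}{4162} = - \frac{44}{1649} + \frac{2441}{4162} = \frac{3842081}{6863138}$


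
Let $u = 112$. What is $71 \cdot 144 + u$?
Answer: $10336$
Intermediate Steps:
$71 \cdot 144 + u = 71 \cdot 144 + 112 = 10224 + 112 = 10336$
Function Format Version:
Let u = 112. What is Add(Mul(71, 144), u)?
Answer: 10336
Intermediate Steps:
Add(Mul(71, 144), u) = Add(Mul(71, 144), 112) = Add(10224, 112) = 10336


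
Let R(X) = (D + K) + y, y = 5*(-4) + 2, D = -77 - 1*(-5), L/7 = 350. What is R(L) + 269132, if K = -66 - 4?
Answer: 268972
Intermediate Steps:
L = 2450 (L = 7*350 = 2450)
K = -70
D = -72 (D = -77 + 5 = -72)
y = -18 (y = -20 + 2 = -18)
R(X) = -160 (R(X) = (-72 - 70) - 18 = -142 - 18 = -160)
R(L) + 269132 = -160 + 269132 = 268972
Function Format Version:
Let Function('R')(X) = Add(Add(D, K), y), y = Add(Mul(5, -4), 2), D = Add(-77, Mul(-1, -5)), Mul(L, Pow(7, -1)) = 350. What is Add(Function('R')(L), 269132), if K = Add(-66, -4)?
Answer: 268972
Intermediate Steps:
L = 2450 (L = Mul(7, 350) = 2450)
K = -70
D = -72 (D = Add(-77, 5) = -72)
y = -18 (y = Add(-20, 2) = -18)
Function('R')(X) = -160 (Function('R')(X) = Add(Add(-72, -70), -18) = Add(-142, -18) = -160)
Add(Function('R')(L), 269132) = Add(-160, 269132) = 268972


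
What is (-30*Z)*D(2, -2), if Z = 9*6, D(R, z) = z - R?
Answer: 6480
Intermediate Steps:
Z = 54
(-30*Z)*D(2, -2) = (-30*54)*(-2 - 1*2) = -1620*(-2 - 2) = -1620*(-4) = 6480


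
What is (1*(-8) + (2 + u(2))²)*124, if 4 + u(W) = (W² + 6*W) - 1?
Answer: 19964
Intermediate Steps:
u(W) = -5 + W² + 6*W (u(W) = -4 + ((W² + 6*W) - 1) = -4 + (-1 + W² + 6*W) = -5 + W² + 6*W)
(1*(-8) + (2 + u(2))²)*124 = (1*(-8) + (2 + (-5 + 2² + 6*2))²)*124 = (-8 + (2 + (-5 + 4 + 12))²)*124 = (-8 + (2 + 11)²)*124 = (-8 + 13²)*124 = (-8 + 169)*124 = 161*124 = 19964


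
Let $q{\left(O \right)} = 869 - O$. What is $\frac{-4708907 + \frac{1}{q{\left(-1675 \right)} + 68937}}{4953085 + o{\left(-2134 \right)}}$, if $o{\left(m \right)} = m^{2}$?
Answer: $- \frac{336597381266}{679572797721} \approx -0.49531$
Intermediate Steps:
$\frac{-4708907 + \frac{1}{q{\left(-1675 \right)} + 68937}}{4953085 + o{\left(-2134 \right)}} = \frac{-4708907 + \frac{1}{\left(869 - -1675\right) + 68937}}{4953085 + \left(-2134\right)^{2}} = \frac{-4708907 + \frac{1}{\left(869 + 1675\right) + 68937}}{4953085 + 4553956} = \frac{-4708907 + \frac{1}{2544 + 68937}}{9507041} = \left(-4708907 + \frac{1}{71481}\right) \frac{1}{9507041} = \left(- \frac{336597381266}{71481}\right) \frac{1}{9507041} = - \frac{336597381266}{679572797721}$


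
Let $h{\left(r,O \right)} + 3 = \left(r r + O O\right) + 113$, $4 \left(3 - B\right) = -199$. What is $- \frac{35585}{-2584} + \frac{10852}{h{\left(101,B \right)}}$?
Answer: $\frac{7903615833}{541340248} \approx 14.6$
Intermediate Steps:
$B = \frac{211}{4}$ ($B = 3 - - \frac{199}{4} = 3 + \frac{199}{4} = \frac{211}{4} \approx 52.75$)
$h{\left(r,O \right)} = 110 + O^{2} + r^{2}$ ($h{\left(r,O \right)} = -3 + \left(\left(r r + O O\right) + 113\right) = -3 + \left(\left(r^{2} + O^{2}\right) + 113\right) = -3 + \left(\left(O^{2} + r^{2}\right) + 113\right) = -3 + \left(113 + O^{2} + r^{2}\right) = 110 + O^{2} + r^{2}$)
$- \frac{35585}{-2584} + \frac{10852}{h{\left(101,B \right)}} = - \frac{35585}{-2584} + \frac{10852}{110 + \left(\frac{211}{4}\right)^{2} + 101^{2}} = \left(-35585\right) \left(- \frac{1}{2584}\right) + \frac{10852}{110 + \frac{44521}{16} + 10201} = \frac{35585}{2584} + \frac{10852}{\frac{209497}{16}} = \frac{35585}{2584} + 10852 \cdot \frac{16}{209497} = \frac{35585}{2584} + \frac{173632}{209497} = \frac{7903615833}{541340248}$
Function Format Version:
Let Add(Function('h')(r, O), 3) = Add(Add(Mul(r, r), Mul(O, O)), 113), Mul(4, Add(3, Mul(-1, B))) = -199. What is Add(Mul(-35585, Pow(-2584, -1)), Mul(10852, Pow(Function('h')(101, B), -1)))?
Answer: Rational(7903615833, 541340248) ≈ 14.600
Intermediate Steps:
B = Rational(211, 4) (B = Add(3, Mul(Rational(-1, 4), -199)) = Add(3, Rational(199, 4)) = Rational(211, 4) ≈ 52.750)
Function('h')(r, O) = Add(110, Pow(O, 2), Pow(r, 2)) (Function('h')(r, O) = Add(-3, Add(Add(Mul(r, r), Mul(O, O)), 113)) = Add(-3, Add(Add(Pow(r, 2), Pow(O, 2)), 113)) = Add(-3, Add(Add(Pow(O, 2), Pow(r, 2)), 113)) = Add(-3, Add(113, Pow(O, 2), Pow(r, 2))) = Add(110, Pow(O, 2), Pow(r, 2)))
Add(Mul(-35585, Pow(-2584, -1)), Mul(10852, Pow(Function('h')(101, B), -1))) = Add(Mul(-35585, Pow(-2584, -1)), Mul(10852, Pow(Add(110, Pow(Rational(211, 4), 2), Pow(101, 2)), -1))) = Add(Mul(-35585, Rational(-1, 2584)), Mul(10852, Pow(Add(110, Rational(44521, 16), 10201), -1))) = Add(Rational(35585, 2584), Mul(10852, Pow(Rational(209497, 16), -1))) = Add(Rational(35585, 2584), Mul(10852, Rational(16, 209497))) = Add(Rational(35585, 2584), Rational(173632, 209497)) = Rational(7903615833, 541340248)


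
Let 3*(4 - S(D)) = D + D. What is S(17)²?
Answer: 484/9 ≈ 53.778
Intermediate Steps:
S(D) = 4 - 2*D/3 (S(D) = 4 - (D + D)/3 = 4 - 2*D/3)
S(17)² = (4 - ⅔*17)² = (4 - 34/3)² = (-22/3)² = 484/9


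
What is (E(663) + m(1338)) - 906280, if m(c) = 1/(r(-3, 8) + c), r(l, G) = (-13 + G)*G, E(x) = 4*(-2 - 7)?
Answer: -1176398167/1298 ≈ -9.0632e+5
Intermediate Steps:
E(x) = -36 (E(x) = 4*(-9) = -36)
r(l, G) = G*(-13 + G)
m(c) = 1/(-40 + c) (m(c) = 1/(8*(-13 + 8) + c) = 1/(8*(-5) + c) = 1/(-40 + c))
(E(663) + m(1338)) - 906280 = (-36 + 1/(-40 + 1338)) - 906280 = (-36 + 1/1298) - 906280 = -46727/1298 - 906280 = -1176398167/1298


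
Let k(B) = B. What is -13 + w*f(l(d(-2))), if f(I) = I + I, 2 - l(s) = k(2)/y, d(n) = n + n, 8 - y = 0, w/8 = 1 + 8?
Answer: 239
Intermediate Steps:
w = 72 (w = 8*(1 + 8) = 8*9 = 72)
y = 8 (y = 8 - 1*0 = 8 + 0 = 8)
d(n) = 2*n
l(s) = 7/4 (l(s) = 2 - 2/8 = 2 - 1*1/4 = 2 - 1/4 = 7/4)
f(I) = 2*I
-13 + w*f(l(d(-2))) = -13 + 72*(2*(7/4)) = -13 + 72*(7/2) = -13 + 252 = 239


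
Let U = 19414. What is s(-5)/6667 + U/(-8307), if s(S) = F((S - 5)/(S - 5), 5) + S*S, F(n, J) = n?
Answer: -129217156/55382769 ≈ -2.3332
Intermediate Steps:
s(S) = 1 + S² (s(S) = (S - 5)/(S - 5) + S*S = (-5 + S)/(-5 + S) + S² = 1 + S²)
s(-5)/6667 + U/(-8307) = (1 + (-5)²)/6667 + 19414/(-8307) = (1 + 25)*(1/6667) + 19414*(-1/8307) = 26*(1/6667) - 19414/8307 = 26/6667 - 19414/8307 = -129217156/55382769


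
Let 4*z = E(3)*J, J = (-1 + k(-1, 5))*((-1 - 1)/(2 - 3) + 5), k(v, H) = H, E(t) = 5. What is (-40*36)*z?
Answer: -50400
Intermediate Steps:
J = 28 (J = (-1 + 5)*((-1 - 1)/(2 - 3) + 5) = 4*(-2/(-1) + 5) = 4*(-2*(-1) + 5) = 4*(2 + 5) = 4*7 = 28)
z = 35 (z = (5*28)/4 = (¼)*140 = 35)
(-40*36)*z = -40*36*35 = -1440*35 = -50400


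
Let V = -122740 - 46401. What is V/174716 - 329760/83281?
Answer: -71700579781/14550523196 ≈ -4.9277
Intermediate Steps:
V = -169141
V/174716 - 329760/83281 = -169141/174716 - 329760/83281 = -71700579781/14550523196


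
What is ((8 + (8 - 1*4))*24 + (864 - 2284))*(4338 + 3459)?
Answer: -8826204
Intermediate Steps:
((8 + (8 - 1*4))*24 + (864 - 2284))*(4338 + 3459) = ((8 + (8 - 4))*24 - 1420)*7797 = ((8 + 4)*24 - 1420)*7797 = (12*24 - 1420)*7797 = (288 - 1420)*7797 = -1132*7797 = -8826204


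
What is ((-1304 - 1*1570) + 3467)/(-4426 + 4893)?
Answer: 593/467 ≈ 1.2698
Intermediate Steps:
((-1304 - 1*1570) + 3467)/(-4426 + 4893) = ((-1304 - 1570) + 3467)/467 = (-2874 + 3467)*(1/467) = 593*(1/467) = 593/467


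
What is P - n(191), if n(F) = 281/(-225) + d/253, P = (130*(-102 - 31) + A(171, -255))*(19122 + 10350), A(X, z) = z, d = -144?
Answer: -29435134108507/56925 ≈ -5.1709e+8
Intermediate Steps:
P = -517086240 (P = (130*(-102 - 31) - 255)*(19122 + 10350) = (130*(-133) - 255)*29472 = (-17290 - 255)*29472 = -17545*29472 = -517086240)
n(F) = -103493/56925 (n(F) = 281/(-225) - 144/253 = 281*(-1/225) - 144*1/253 = -281/225 - 144/253 = -103493/56925)
P - n(191) = -517086240 - 1*(-103493/56925) = -517086240 + 103493/56925 = -29435134108507/56925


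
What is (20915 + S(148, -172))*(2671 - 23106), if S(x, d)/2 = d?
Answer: -420368385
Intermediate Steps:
S(x, d) = 2*d
(20915 + S(148, -172))*(2671 - 23106) = (20915 + 2*(-172))*(2671 - 23106) = (20915 - 344)*(-20435) = 20571*(-20435) = -420368385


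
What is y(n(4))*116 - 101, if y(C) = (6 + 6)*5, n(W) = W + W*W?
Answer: 6859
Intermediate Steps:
n(W) = W + W**2
y(C) = 60 (y(C) = 12*5 = 60)
y(n(4))*116 - 101 = 60*116 - 101 = 6960 - 101 = 6859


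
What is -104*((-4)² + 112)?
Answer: -13312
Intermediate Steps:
-104*((-4)² + 112) = -104*(16 + 112) = -104*128 = -13312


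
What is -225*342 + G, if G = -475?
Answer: -77425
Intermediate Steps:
-225*342 + G = -225*342 - 475 = -76950 - 475 = -77425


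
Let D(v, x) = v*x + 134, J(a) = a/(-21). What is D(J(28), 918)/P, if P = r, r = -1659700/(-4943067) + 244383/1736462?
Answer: -322619252750340/141034742209 ≈ -2287.5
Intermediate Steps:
J(a) = -a/21 (J(a) = a*(-1/21) = -a/21)
D(v, x) = 134 + v*x
r = 141034742209/295980965826 (r = -1659700*(-1/4943067) + 244383*(1/1736462) = 1659700/4943067 + 8427/59878 = 141034742209/295980965826 ≈ 0.47650)
P = 141034742209/295980965826 ≈ 0.47650
D(J(28), 918)/P = (134 - 1/21*28*918)/(141034742209/295980965826) = (134 - 4/3*918)*(295980965826/141034742209) = (134 - 1224)*(295980965826/141034742209) = -1090*295980965826/141034742209 = -322619252750340/141034742209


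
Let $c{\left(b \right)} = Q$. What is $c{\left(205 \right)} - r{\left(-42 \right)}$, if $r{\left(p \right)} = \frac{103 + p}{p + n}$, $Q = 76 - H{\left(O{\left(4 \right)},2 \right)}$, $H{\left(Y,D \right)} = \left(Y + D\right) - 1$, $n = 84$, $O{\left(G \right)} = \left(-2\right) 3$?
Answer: $\frac{3341}{42} \approx 79.548$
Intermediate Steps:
$O{\left(G \right)} = -6$
$H{\left(Y,D \right)} = -1 + D + Y$ ($H{\left(Y,D \right)} = \left(D + Y\right) - 1 = -1 + D + Y$)
$Q = 81$ ($Q = 76 - \left(-1 + 2 - 6\right) = 76 - -5 = 76 + 5 = 81$)
$c{\left(b \right)} = 81$
$r{\left(p \right)} = \frac{103 + p}{84 + p}$ ($r{\left(p \right)} = \frac{103 + p}{p + 84} = \frac{103 + p}{84 + p}$)
$c{\left(205 \right)} - r{\left(-42 \right)} = 81 - \frac{103 - 42}{84 - 42} = 81 - \frac{1}{42} \cdot 61 = 81 - \frac{61}{42} = \frac{3341}{42}$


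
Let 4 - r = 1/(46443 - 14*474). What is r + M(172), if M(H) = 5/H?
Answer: 27586079/6846804 ≈ 4.0290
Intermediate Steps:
r = 159227/39807 (r = 4 - 1/(46443 - 14*474) = 4 - 1/(46443 - 6636) = 4 - 1/39807 = 159227/39807 ≈ 4.0000)
r + M(172) = 159227/39807 + 5/172 = 27586079/6846804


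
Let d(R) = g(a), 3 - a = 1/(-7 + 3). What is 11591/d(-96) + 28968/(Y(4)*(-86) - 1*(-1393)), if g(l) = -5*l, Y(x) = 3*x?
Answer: -14854484/23465 ≈ -633.05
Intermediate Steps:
a = 13/4 (a = 3 - 1/(-7 + 3) = 3 - 1/(-4) = 3 - 1*(-¼) = 3 + ¼ = 13/4 ≈ 3.2500)
d(R) = -65/4 (d(R) = -5*13/4 = -65/4)
11591/d(-96) + 28968/(Y(4)*(-86) - 1*(-1393)) = 11591/(-65/4) + 28968/((3*4)*(-86) - 1*(-1393)) = 11591*(-4/65) + 28968/(12*(-86) + 1393) = -46364/65 + 28968/(-1032 + 1393) = -46364/65 + 28968/361 = -14854484/23465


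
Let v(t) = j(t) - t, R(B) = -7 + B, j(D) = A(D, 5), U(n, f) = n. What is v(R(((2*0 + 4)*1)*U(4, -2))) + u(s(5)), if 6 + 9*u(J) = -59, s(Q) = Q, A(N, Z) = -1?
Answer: -155/9 ≈ -17.222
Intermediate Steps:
j(D) = -1
u(J) = -65/9 (u(J) = -⅔ + (⅑)*(-59) = -⅔ - 59/9 = -65/9)
v(t) = -1 - t
v(R(((2*0 + 4)*1)*U(4, -2))) + u(s(5)) = (-1 - (-7 + ((2*0 + 4)*1)*4)) - 65/9 = (-1 - (-7 + ((0 + 4)*1)*4)) - 65/9 = (-1 - (-7 + (4*1)*4)) - 65/9 = (-1 - (-7 + 4*4)) - 65/9 = (-1 - (-7 + 16)) - 65/9 = (-1 - 1*9) - 65/9 = (-1 - 9) - 65/9 = -10 - 65/9 = -155/9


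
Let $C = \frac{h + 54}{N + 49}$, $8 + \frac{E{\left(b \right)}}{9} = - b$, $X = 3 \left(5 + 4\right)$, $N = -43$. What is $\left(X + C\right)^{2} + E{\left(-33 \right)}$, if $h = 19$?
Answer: $\frac{63325}{36} \approx 1759.0$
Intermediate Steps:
$X = 27$ ($X = 3 \cdot 9 = 27$)
$E{\left(b \right)} = -72 - 9 b$ ($E{\left(b \right)} = -72 + 9 \left(- b\right) = -72 - 9 b$)
$C = \frac{73}{6}$ ($C = \frac{19 + 54}{-43 + 49} = \frac{73}{6} \approx 12.167$)
$\left(X + C\right)^{2} + E{\left(-33 \right)} = \left(27 + \frac{73}{6}\right)^{2} - -225 = \left(\frac{235}{6}\right)^{2} + \left(-72 + 297\right) = \frac{55225}{36} + 225 = \frac{63325}{36}$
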